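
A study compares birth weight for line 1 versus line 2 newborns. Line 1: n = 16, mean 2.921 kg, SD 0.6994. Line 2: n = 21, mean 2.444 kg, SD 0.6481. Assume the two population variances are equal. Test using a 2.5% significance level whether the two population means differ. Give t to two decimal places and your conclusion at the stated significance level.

Let group 1 = line 1, group 2 = line 2. H0: μ_1 = μ_2; H1: μ_1 ≠ μ_2 (two-sample pooled-variance t-test, two-sided).
s_p² = [(16−1)·0.6994² + (21−1)·0.6481²]/(16+21−2) = 0.449659
t = (2.921 − 2.444)/√[0.449659·(1/16 + 1/21)] = 2.14
df = n₁ + n₂ − 2 = 35
Two-sided p-value ≈ 0.0391
Since p ≈ 0.0391 > α = 0.025, fail to reject H0; the data do not provide sufficient evidence against H0.

t = 2.14; fail to reject H0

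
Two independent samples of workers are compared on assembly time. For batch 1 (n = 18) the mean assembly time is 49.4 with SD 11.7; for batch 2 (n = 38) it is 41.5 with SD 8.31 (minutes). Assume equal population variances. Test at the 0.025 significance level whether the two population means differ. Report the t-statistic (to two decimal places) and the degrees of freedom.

Let group 1 = batch 1, group 2 = batch 2. H0: μ_1 = μ_2; H1: μ_1 ≠ μ_2 (two-sample pooled-variance t-test, two-sided).
s_p² = [(18−1)·11.7² + (38−1)·8.31²]/(18+38−2) = 90.4112
t = (49.4 − 41.5)/√[90.4112·(1/18 + 1/38)] = 2.90
df = n₁ + n₂ − 2 = 54
Two-sided p-value ≈ 0.005
Since p ≈ 0.005 < α = 0.025, reject H0; the data support H1.

t = 2.90, df = 54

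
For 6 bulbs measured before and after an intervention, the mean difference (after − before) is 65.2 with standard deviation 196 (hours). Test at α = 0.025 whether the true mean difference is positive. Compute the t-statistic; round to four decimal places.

H0: μ_d = 0; H1: μ_d > 0 (paired t-test on the differences, right-tailed).
t = d̄/(s_d/√n) = 65.2/(196/√6) = 0.8148
df = n − 1 = 5
p-value = P(T ≥ 0.8148) ≈ 0.2261
Since p ≈ 0.2261 > α = 0.025, fail to reject H0; the data do not provide sufficient evidence against H0.

0.8148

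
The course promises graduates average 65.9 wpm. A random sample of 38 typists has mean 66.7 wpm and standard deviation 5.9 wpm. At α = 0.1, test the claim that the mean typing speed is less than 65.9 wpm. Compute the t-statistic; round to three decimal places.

0.836

H0: μ = 65.9; H1: μ < 65.9 (one-sample t-test, left-tailed).
t = (x̄ − μ₀)/(s/√n) = (66.7 − 65.9)/(5.9/√38) = 0.836
df = n − 1 = 37
p-value = P(T ≤ 0.836) ≈ 0.796
Since p ≈ 0.796 > α = 0.1, fail to reject H0; the evidence is not statistically significant.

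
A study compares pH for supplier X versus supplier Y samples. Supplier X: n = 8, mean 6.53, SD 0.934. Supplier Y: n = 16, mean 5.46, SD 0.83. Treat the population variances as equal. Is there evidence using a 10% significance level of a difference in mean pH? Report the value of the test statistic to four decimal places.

Let group 1 = supplier X, group 2 = supplier Y. H0: μ_1 = μ_2; H1: μ_1 ≠ μ_2 (two-sample pooled-variance t-test, two-sided).
s_p² = [(8−1)·0.934² + (16−1)·0.83²]/(8+16−2) = 0.747272
t = (6.53 − 5.46)/√[0.747272·(1/8 + 1/16)] = 2.8585
df = n₁ + n₂ − 2 = 22
Two-sided p-value ≈ 0.0091
Since p ≈ 0.0091 < α = 0.1, reject H0; the data support H1.

2.8585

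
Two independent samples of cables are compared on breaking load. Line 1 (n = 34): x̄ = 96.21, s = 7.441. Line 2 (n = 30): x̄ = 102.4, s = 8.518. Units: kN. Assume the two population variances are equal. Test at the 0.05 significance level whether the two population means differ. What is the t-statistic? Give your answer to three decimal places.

Let group 1 = line 1, group 2 = line 2. H0: μ_1 = μ_2; H1: μ_1 ≠ μ_2 (two-sample pooled-variance t-test, two-sided).
s_p² = [(34−1)·7.441² + (30−1)·8.518²]/(34+30−2) = 63.408
t = (96.21 − 102.4)/√[63.408·(1/34 + 1/30)] = -3.103
df = n₁ + n₂ − 2 = 62
Two-sided p-value ≈ 0.003
Since p ≈ 0.003 < α = 0.05, reject H0; the evidence is statistically significant.

-3.103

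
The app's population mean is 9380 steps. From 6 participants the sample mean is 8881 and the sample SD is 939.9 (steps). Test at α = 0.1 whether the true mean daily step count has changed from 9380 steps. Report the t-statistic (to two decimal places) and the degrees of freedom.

H0: μ = 9380; H1: μ ≠ 9380 (one-sample t-test, two-sided).
t = (x̄ − μ₀)/(s/√n) = (8881 − 9380)/(939.9/√6) = -1.30
df = n − 1 = 5
Two-sided p-value ≈ 0.2502
Since p ≈ 0.2502 > α = 0.1, fail to reject H0; the evidence is not statistically significant.

t = -1.30, df = 5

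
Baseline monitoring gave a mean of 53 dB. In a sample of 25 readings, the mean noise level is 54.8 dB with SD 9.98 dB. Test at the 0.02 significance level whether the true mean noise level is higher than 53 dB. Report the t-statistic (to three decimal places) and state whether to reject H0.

t = 0.902; fail to reject H0

H0: μ = 53; H1: μ > 53 (one-sample t-test, right-tailed).
t = (x̄ − μ₀)/(s/√n) = (54.8 − 53)/(9.98/√25) = 0.902
df = n − 1 = 24
p-value = P(T ≥ 0.902) ≈ 0.1881
Since p ≈ 0.1881 > α = 0.02, fail to reject H0; the data do not provide sufficient evidence against H0.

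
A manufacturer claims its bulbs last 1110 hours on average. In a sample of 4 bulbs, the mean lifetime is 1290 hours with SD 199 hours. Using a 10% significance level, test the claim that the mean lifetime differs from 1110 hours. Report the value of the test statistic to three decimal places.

H0: μ = 1110; H1: μ ≠ 1110 (one-sample t-test, two-sided).
t = (x̄ − μ₀)/(s/√n) = (1290 − 1110)/(199/√4) = 1.809
df = n − 1 = 3
Two-sided p-value ≈ 0.168
Since p ≈ 0.168 > α = 0.1, fail to reject H0; the evidence is not statistically significant.

1.809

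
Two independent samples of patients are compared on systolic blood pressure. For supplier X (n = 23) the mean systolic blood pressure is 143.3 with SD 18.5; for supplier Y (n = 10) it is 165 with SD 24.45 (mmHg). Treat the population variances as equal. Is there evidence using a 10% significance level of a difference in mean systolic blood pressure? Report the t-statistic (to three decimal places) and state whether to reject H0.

t = -2.807; reject H0

Let group 1 = supplier X, group 2 = supplier Y. H0: μ_1 = μ_2; H1: μ_1 ≠ μ_2 (two-sample pooled-variance t-test, two-sided).
s_p² = [(23−1)·18.5² + (10−1)·24.45²]/(23+10−2) = 416.443
t = (143.3 − 165)/√[416.443·(1/23 + 1/10)] = -2.807
df = n₁ + n₂ − 2 = 31
Two-sided p-value ≈ 0.009
Since p ≈ 0.009 < α = 0.1, reject H0; the data support H1.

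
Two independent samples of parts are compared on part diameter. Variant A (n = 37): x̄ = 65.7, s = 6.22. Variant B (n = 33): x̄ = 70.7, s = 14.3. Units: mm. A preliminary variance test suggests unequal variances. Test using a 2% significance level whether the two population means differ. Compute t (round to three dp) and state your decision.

t = -1.858; fail to reject H0

Let group 1 = variant A, group 2 = variant B. H0: μ_1 = μ_2; H1: μ_1 ≠ μ_2 (Welch's two-sample t-test, two-sided).
t = (x̄_1 − x̄_2)/√(s_1²/n_1 + s_2²/n_2) = (65.7 − 70.7)/√(6.22²/37 + 14.3²/33) = -1.858
Welch–Satterthwaite df ≈ 42.63
Two-sided p-value ≈ 0.070
Since p ≈ 0.070 > α = 0.02, fail to reject H0; the evidence is not statistically significant.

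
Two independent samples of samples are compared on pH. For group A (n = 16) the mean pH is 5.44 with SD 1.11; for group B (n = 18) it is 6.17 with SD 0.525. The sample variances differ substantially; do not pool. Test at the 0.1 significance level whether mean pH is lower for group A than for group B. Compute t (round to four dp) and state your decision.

Let group 1 = group A, group 2 = group B. H0: μ_1 = μ_2; H1: μ_1 < μ_2 (Welch's two-sample t-test, left-tailed).
t = (x̄_1 − x̄_2)/√(s_1²/n_1 + s_2²/n_2) = (5.44 − 6.17)/√(1.11²/16 + 0.525²/18) = -2.4026
Welch–Satterthwaite df ≈ 20.83
p-value = P(T ≤ -2.4026) ≈ 0.0128
Since p ≈ 0.0128 < α = 0.1, reject H0; the data support H1.

t = -2.4026; reject H0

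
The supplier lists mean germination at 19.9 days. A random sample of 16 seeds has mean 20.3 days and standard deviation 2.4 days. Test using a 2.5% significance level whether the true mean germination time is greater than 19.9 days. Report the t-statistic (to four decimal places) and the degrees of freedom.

t = 0.6667, df = 15

H0: μ = 19.9; H1: μ > 19.9 (one-sample t-test, right-tailed).
t = (x̄ − μ₀)/(s/√n) = (20.3 − 19.9)/(2.4/√16) = 0.6667
df = n − 1 = 15
p-value = P(T ≥ 0.6667) ≈ 0.2576
Since p ≈ 0.2576 > α = 0.025, fail to reject H0; the evidence is not statistically significant.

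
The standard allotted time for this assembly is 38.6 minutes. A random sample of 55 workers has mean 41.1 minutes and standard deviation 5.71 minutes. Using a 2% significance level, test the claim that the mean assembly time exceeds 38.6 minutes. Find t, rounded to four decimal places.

H0: μ = 38.6; H1: μ > 38.6 (one-sample t-test, right-tailed).
t = (x̄ − μ₀)/(s/√n) = (41.1 − 38.6)/(5.71/√55) = 3.2470
df = n − 1 = 54
p-value = P(T ≥ 3.2470) ≈ 0.001
Since p ≈ 0.001 < α = 0.02, reject H0; the evidence is statistically significant.

3.2470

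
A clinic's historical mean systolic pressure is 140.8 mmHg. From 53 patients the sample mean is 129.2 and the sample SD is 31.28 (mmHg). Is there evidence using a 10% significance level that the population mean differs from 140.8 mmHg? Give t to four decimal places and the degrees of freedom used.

t = -2.6998, df = 52

H0: μ = 140.8; H1: μ ≠ 140.8 (one-sample t-test, two-sided).
t = (x̄ − μ₀)/(s/√n) = (129.2 − 140.8)/(31.28/√53) = -2.6998
df = n − 1 = 52
Two-sided p-value ≈ 0.009
Since p ≈ 0.009 < α = 0.1, reject H0; the evidence is statistically significant.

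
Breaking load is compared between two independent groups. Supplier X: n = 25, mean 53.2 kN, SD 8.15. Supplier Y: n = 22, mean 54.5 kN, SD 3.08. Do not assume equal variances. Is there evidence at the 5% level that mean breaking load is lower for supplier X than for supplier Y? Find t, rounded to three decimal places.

-0.740

Let group 1 = supplier X, group 2 = supplier Y. H0: μ_1 = μ_2; H1: μ_1 < μ_2 (Welch's two-sample t-test, left-tailed).
t = (x̄_1 − x̄_2)/√(s_1²/n_1 + s_2²/n_2) = (53.2 − 54.5)/√(8.15²/25 + 3.08²/22) = -0.740
Welch–Satterthwaite df ≈ 31.47
p-value = P(T ≤ -0.740) ≈ 0.2325
Since p ≈ 0.2325 > α = 0.05, fail to reject H0; the data do not provide sufficient evidence against H0.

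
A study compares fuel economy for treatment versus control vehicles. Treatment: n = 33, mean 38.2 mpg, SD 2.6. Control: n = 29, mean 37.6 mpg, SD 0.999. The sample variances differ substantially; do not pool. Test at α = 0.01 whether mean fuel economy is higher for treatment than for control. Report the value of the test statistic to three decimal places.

Let group 1 = treatment, group 2 = control. H0: μ_1 = μ_2; H1: μ_1 > μ_2 (Welch's two-sample t-test, right-tailed).
t = (x̄_1 − x̄_2)/√(s_1²/n_1 + s_2²/n_2) = (38.2 − 37.6)/√(2.6²/33 + 0.999²/29) = 1.227
Welch–Satterthwaite df ≈ 42.29
p-value = P(T ≥ 1.227) ≈ 0.113
Since p ≈ 0.113 > α = 0.01, fail to reject H0; the data do not provide sufficient evidence against H0.

1.227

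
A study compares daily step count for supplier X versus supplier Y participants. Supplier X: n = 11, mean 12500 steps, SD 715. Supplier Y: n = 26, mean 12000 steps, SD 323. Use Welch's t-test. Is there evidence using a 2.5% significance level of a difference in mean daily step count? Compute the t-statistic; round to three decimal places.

2.225

Let group 1 = supplier X, group 2 = supplier Y. H0: μ_1 = μ_2; H1: μ_1 ≠ μ_2 (Welch's two-sample t-test, two-sided).
t = (x̄_1 − x̄_2)/√(s_1²/n_1 + s_2²/n_2) = (12500 − 12000)/√(715²/11 + 323²/26) = 2.225
Welch–Satterthwaite df ≈ 11.77
Two-sided p-value ≈ 0.0464
Since p ≈ 0.0464 > α = 0.025, fail to reject H0; the evidence is not statistically significant.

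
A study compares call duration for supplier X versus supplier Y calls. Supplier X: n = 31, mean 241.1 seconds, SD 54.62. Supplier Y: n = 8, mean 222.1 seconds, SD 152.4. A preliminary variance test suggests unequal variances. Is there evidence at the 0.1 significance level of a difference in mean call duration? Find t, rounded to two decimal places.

Let group 1 = supplier X, group 2 = supplier Y. H0: μ_1 = μ_2; H1: μ_1 ≠ μ_2 (Welch's two-sample t-test, two-sided).
t = (x̄_1 − x̄_2)/√(s_1²/n_1 + s_2²/n_2) = (241.1 − 222.1)/√(54.62²/31 + 152.4²/8) = 0.35
Welch–Satterthwaite df ≈ 7.47
Two-sided p-value ≈ 0.7382
Since p ≈ 0.7382 > α = 0.1, fail to reject H0; the data do not provide sufficient evidence against H0.

0.35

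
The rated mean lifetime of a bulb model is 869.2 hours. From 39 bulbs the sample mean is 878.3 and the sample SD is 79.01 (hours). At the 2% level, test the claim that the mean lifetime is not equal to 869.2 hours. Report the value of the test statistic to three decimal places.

0.719

H0: μ = 869.2; H1: μ ≠ 869.2 (one-sample t-test, two-sided).
t = (x̄ − μ₀)/(s/√n) = (878.3 − 869.2)/(79.01/√39) = 0.719
df = n − 1 = 38
Two-sided p-value ≈ 0.4764
Since p ≈ 0.4764 > α = 0.02, fail to reject H0; the data do not provide sufficient evidence against H0.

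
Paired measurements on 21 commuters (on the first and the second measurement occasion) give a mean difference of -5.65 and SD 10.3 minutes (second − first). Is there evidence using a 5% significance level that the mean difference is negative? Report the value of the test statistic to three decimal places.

H0: μ_d = 0; H1: μ_d < 0 (paired t-test on the differences, left-tailed).
t = d̄/(s_d/√n) = -5.65/(10.3/√21) = -2.514
df = n − 1 = 20
p-value = P(T ≤ -2.514) ≈ 0.0103
Since p ≈ 0.0103 < α = 0.05, reject H0; the data support H1.

-2.514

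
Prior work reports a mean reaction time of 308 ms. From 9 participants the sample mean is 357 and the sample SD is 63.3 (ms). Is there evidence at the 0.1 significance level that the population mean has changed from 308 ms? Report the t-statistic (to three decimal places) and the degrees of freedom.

t = 2.322, df = 8

H0: μ = 308; H1: μ ≠ 308 (one-sample t-test, two-sided).
t = (x̄ − μ₀)/(s/√n) = (357 − 308)/(63.3/√9) = 2.322
df = n − 1 = 8
Two-sided p-value ≈ 0.049
Since p ≈ 0.049 < α = 0.1, reject H0; the evidence is statistically significant.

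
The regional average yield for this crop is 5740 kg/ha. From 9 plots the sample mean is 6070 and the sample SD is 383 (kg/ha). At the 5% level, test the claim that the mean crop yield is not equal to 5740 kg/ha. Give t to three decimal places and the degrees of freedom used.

t = 2.585, df = 8

H0: μ = 5740; H1: μ ≠ 5740 (one-sample t-test, two-sided).
t = (x̄ − μ₀)/(s/√n) = (6070 − 5740)/(383/√9) = 2.585
df = n − 1 = 8
Two-sided p-value ≈ 0.032
Since p ≈ 0.032 < α = 0.05, reject H0; the data support H1.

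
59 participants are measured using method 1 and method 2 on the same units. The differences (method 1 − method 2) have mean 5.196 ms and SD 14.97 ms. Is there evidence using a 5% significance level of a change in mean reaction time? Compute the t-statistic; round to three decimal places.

H0: μ_d = 0; H1: μ_d ≠ 0 (paired t-test on the differences, two-sided).
t = d̄/(s_d/√n) = 5.196/(14.97/√59) = 2.666
df = n − 1 = 58
Two-sided p-value ≈ 0.010
Since p ≈ 0.010 < α = 0.05, reject H0; the evidence is statistically significant.

2.666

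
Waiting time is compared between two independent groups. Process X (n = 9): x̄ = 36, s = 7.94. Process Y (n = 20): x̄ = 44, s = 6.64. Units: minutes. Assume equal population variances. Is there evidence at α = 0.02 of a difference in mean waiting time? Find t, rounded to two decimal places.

-2.83

Let group 1 = process X, group 2 = process Y. H0: μ_1 = μ_2; H1: μ_1 ≠ μ_2 (two-sample pooled-variance t-test, two-sided).
s_p² = [(9−1)·7.94² + (20−1)·6.64²]/(9+20−2) = 49.7056
t = (36 − 44)/√[49.7056·(1/9 + 1/20)] = -2.83
df = n₁ + n₂ − 2 = 27
Two-sided p-value ≈ 0.0087
Since p ≈ 0.0087 < α = 0.02, reject H0; the data support H1.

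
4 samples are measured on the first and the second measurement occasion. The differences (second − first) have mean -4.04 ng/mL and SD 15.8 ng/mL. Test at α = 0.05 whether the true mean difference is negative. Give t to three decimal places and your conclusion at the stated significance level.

H0: μ_d = 0; H1: μ_d < 0 (paired t-test on the differences, left-tailed).
t = d̄/(s_d/√n) = -4.04/(15.8/√4) = -0.511
df = n − 1 = 3
p-value = P(T ≤ -0.511) ≈ 0.322
Since p ≈ 0.322 > α = 0.05, fail to reject H0; the data do not provide sufficient evidence against H0.

t = -0.511; fail to reject H0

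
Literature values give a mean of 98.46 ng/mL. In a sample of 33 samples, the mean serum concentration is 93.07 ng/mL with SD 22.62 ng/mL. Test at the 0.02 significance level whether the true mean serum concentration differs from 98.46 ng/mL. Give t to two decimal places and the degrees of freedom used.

H0: μ = 98.46; H1: μ ≠ 98.46 (one-sample t-test, two-sided).
t = (x̄ − μ₀)/(s/√n) = (93.07 − 98.46)/(22.62/√33) = -1.37
df = n − 1 = 32
Two-sided p-value ≈ 0.1806
Since p ≈ 0.1806 > α = 0.02, fail to reject H0; the data do not provide sufficient evidence against H0.

t = -1.37, df = 32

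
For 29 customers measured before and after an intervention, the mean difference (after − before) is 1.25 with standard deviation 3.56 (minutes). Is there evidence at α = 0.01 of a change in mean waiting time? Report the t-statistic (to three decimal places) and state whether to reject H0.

t = 1.891; fail to reject H0

H0: μ_d = 0; H1: μ_d ≠ 0 (paired t-test on the differences, two-sided).
t = d̄/(s_d/√n) = 1.25/(3.56/√29) = 1.891
df = n − 1 = 28
Two-sided p-value ≈ 0.069
Since p ≈ 0.069 > α = 0.01, fail to reject H0; the data do not provide sufficient evidence against H0.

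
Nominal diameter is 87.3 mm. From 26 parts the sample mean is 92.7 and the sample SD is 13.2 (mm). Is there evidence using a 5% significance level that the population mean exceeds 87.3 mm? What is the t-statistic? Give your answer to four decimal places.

2.0860

H0: μ = 87.3; H1: μ > 87.3 (one-sample t-test, right-tailed).
t = (x̄ − μ₀)/(s/√n) = (92.7 − 87.3)/(13.2/√26) = 2.0860
df = n − 1 = 25
p-value = P(T ≥ 2.0860) ≈ 0.024
Since p ≈ 0.024 < α = 0.05, reject H0; the data support H1.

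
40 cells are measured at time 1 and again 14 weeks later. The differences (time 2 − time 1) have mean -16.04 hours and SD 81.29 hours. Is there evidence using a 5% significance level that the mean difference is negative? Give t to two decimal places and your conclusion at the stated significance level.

t = -1.25; fail to reject H0

H0: μ_d = 0; H1: μ_d < 0 (paired t-test on the differences, left-tailed).
t = d̄/(s_d/√n) = -16.04/(81.29/√40) = -1.25
df = n − 1 = 39
p-value = P(T ≤ -1.25) ≈ 0.110
Since p ≈ 0.110 > α = 0.05, fail to reject H0; the evidence is not statistically significant.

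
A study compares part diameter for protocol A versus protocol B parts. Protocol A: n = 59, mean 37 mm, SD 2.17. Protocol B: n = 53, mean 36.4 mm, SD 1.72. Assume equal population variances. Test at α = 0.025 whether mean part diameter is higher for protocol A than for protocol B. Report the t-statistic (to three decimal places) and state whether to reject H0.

Let group 1 = protocol A, group 2 = protocol B. H0: μ_1 = μ_2; H1: μ_1 > μ_2 (two-sample pooled-variance t-test, right-tailed).
s_p² = [(59−1)·2.17² + (53−1)·1.72²]/(59+53−2) = 3.88139
t = (37 − 36.4)/√[3.88139·(1/59 + 1/53)] = 1.609
df = n₁ + n₂ − 2 = 110
p-value = P(T ≥ 1.609) ≈ 0.055
Since p ≈ 0.055 > α = 0.025, fail to reject H0; the data do not provide sufficient evidence against H0.

t = 1.609; fail to reject H0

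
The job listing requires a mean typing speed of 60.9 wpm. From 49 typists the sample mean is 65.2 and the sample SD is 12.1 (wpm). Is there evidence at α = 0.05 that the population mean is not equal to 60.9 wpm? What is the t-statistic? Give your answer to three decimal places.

2.488

H0: μ = 60.9; H1: μ ≠ 60.9 (one-sample t-test, two-sided).
t = (x̄ − μ₀)/(s/√n) = (65.2 − 60.9)/(12.1/√49) = 2.488
df = n − 1 = 48
Two-sided p-value ≈ 0.0164
Since p ≈ 0.0164 < α = 0.05, reject H0; the data support H1.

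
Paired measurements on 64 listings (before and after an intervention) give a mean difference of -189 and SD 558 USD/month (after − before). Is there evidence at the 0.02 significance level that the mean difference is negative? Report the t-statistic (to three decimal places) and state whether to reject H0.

H0: μ_d = 0; H1: μ_d < 0 (paired t-test on the differences, left-tailed).
t = d̄/(s_d/√n) = -189/(558/√64) = -2.710
df = n − 1 = 63
p-value = P(T ≤ -2.710) ≈ 0.0043
Since p ≈ 0.0043 < α = 0.02, reject H0; the data support H1.

t = -2.710; reject H0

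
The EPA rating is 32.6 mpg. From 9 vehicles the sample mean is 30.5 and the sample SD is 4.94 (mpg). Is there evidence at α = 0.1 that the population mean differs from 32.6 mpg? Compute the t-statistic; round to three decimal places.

-1.275

H0: μ = 32.6; H1: μ ≠ 32.6 (one-sample t-test, two-sided).
t = (x̄ − μ₀)/(s/√n) = (30.5 − 32.6)/(4.94/√9) = -1.275
df = n − 1 = 8
Two-sided p-value ≈ 0.2380
Since p ≈ 0.2380 > α = 0.1, fail to reject H0; the evidence is not statistically significant.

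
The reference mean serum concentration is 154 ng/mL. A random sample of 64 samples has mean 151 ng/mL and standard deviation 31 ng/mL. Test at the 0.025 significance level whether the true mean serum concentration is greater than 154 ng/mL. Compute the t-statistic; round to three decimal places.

H0: μ = 154; H1: μ > 154 (one-sample t-test, right-tailed).
t = (x̄ − μ₀)/(s/√n) = (151 − 154)/(31/√64) = -0.774
df = n − 1 = 63
p-value = P(T ≥ -0.774) ≈ 0.7791
Since p ≈ 0.7791 > α = 0.025, fail to reject H0; the evidence is not statistically significant.

-0.774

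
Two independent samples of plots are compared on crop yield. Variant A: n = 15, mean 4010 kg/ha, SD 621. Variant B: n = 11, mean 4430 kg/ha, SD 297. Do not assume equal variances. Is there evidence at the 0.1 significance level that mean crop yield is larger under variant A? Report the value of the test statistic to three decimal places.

-2.287

Let group 1 = variant A, group 2 = variant B. H0: μ_1 = μ_2; H1: μ_1 > μ_2 (Welch's two-sample t-test, right-tailed).
t = (x̄_1 − x̄_2)/√(s_1²/n_1 + s_2²/n_2) = (4010 − 4430)/√(621²/15 + 297²/11) = -2.287
Welch–Satterthwaite df ≈ 21.21
p-value = P(T ≥ -2.287) ≈ 0.984
Since p ≈ 0.984 > α = 0.1, fail to reject H0; the evidence is not statistically significant.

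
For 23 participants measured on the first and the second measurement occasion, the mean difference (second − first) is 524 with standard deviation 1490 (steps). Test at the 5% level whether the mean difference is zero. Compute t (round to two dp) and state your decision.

t = 1.69; fail to reject H0

H0: μ_d = 0; H1: μ_d ≠ 0 (paired t-test on the differences, two-sided).
t = d̄/(s_d/√n) = 524/(1490/√23) = 1.69
df = n − 1 = 22
Two-sided p-value ≈ 0.1058
Since p ≈ 0.1058 > α = 0.05, fail to reject H0; the evidence is not statistically significant.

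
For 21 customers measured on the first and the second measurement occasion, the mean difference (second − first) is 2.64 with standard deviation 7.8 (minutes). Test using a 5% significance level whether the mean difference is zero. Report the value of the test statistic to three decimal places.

1.551

H0: μ_d = 0; H1: μ_d ≠ 0 (paired t-test on the differences, two-sided).
t = d̄/(s_d/√n) = 2.64/(7.8/√21) = 1.551
df = n − 1 = 20
Two-sided p-value ≈ 0.1366
Since p ≈ 0.1366 > α = 0.05, fail to reject H0; the evidence is not statistically significant.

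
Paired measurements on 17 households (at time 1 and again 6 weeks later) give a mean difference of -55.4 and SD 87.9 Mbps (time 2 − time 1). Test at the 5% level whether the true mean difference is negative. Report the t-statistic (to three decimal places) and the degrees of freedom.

t = -2.599, df = 16

H0: μ_d = 0; H1: μ_d < 0 (paired t-test on the differences, left-tailed).
t = d̄/(s_d/√n) = -55.4/(87.9/√17) = -2.599
df = n − 1 = 16
p-value = P(T ≤ -2.599) ≈ 0.010
Since p ≈ 0.010 < α = 0.05, reject H0; the data support H1.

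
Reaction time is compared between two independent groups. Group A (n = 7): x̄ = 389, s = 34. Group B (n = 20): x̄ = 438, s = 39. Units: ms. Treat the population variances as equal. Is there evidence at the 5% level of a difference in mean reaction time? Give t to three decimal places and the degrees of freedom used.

t = -2.947, df = 25

Let group 1 = group A, group 2 = group B. H0: μ_1 = μ_2; H1: μ_1 ≠ μ_2 (two-sample pooled-variance t-test, two-sided).
s_p² = [(7−1)·34² + (20−1)·39²]/(7+20−2) = 1433.4
t = (389 − 438)/√[1433.4·(1/7 + 1/20)] = -2.947
df = n₁ + n₂ − 2 = 25
Two-sided p-value ≈ 0.0069
Since p ≈ 0.0069 < α = 0.05, reject H0; the data support H1.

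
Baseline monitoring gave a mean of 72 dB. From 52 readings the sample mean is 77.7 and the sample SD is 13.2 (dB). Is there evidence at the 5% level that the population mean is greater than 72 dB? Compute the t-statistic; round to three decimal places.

H0: μ = 72; H1: μ > 72 (one-sample t-test, right-tailed).
t = (x̄ − μ₀)/(s/√n) = (77.7 − 72)/(13.2/√52) = 3.114
df = n − 1 = 51
p-value = P(T ≥ 3.114) ≈ 0.002
Since p ≈ 0.002 < α = 0.05, reject H0; the evidence is statistically significant.

3.114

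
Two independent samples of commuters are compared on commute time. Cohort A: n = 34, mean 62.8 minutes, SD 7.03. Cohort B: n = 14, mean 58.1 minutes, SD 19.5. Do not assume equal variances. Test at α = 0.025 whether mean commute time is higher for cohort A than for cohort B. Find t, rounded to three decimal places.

0.879

Let group 1 = cohort A, group 2 = cohort B. H0: μ_1 = μ_2; H1: μ_1 > μ_2 (Welch's two-sample t-test, right-tailed).
t = (x̄_1 − x̄_2)/√(s_1²/n_1 + s_2²/n_2) = (62.8 − 58.1)/√(7.03²/34 + 19.5²/14) = 0.879
Welch–Satterthwaite df ≈ 14.41
p-value = P(T ≥ 0.879) ≈ 0.1970
Since p ≈ 0.1970 > α = 0.025, fail to reject H0; the evidence is not statistically significant.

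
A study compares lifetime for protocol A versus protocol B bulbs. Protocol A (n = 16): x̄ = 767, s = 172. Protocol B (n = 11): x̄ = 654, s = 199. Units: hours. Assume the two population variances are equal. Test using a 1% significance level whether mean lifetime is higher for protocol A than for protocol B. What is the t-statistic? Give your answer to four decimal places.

Let group 1 = protocol A, group 2 = protocol B. H0: μ_1 = μ_2; H1: μ_1 > μ_2 (two-sample pooled-variance t-test, right-tailed).
s_p² = [(16−1)·172² + (11−1)·199²]/(16+11−2) = 33590.8
t = (767 − 654)/√[33590.8·(1/16 + 1/11)] = 1.5741
df = n₁ + n₂ − 2 = 25
p-value = P(T ≥ 1.5741) ≈ 0.0640
Since p ≈ 0.0640 > α = 0.01, fail to reject H0; the data do not provide sufficient evidence against H0.

1.5741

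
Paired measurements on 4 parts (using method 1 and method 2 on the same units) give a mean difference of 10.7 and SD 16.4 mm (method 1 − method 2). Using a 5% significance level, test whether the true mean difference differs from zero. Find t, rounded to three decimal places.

1.305

H0: μ_d = 0; H1: μ_d ≠ 0 (paired t-test on the differences, two-sided).
t = d̄/(s_d/√n) = 10.7/(16.4/√4) = 1.305
df = n − 1 = 3
Two-sided p-value ≈ 0.2830
Since p ≈ 0.2830 > α = 0.05, fail to reject H0; the evidence is not statistically significant.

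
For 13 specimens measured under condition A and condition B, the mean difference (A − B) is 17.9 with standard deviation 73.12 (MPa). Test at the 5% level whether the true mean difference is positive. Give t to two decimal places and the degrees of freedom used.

t = 0.88, df = 12

H0: μ_d = 0; H1: μ_d > 0 (paired t-test on the differences, right-tailed).
t = d̄/(s_d/√n) = 17.9/(73.12/√13) = 0.88
df = n − 1 = 12
p-value = P(T ≥ 0.88) ≈ 0.197
Since p ≈ 0.197 > α = 0.05, fail to reject H0; the data do not provide sufficient evidence against H0.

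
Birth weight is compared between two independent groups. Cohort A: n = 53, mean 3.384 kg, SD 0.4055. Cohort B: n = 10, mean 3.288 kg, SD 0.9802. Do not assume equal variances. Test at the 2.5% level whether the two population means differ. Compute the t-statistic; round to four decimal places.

Let group 1 = cohort A, group 2 = cohort B. H0: μ_1 = μ_2; H1: μ_1 ≠ μ_2 (Welch's two-sample t-test, two-sided).
t = (x̄_1 − x̄_2)/√(s_1²/n_1 + s_2²/n_2) = (3.384 − 3.288)/√(0.4055²/53 + 0.9802²/10) = 0.3048
Welch–Satterthwaite df ≈ 9.59
Two-sided p-value ≈ 0.767
Since p ≈ 0.767 > α = 0.025, fail to reject H0; the evidence is not statistically significant.

0.3048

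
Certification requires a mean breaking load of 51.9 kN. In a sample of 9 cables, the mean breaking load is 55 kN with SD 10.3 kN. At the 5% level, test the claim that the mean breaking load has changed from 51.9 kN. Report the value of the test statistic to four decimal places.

0.9029

H0: μ = 51.9; H1: μ ≠ 51.9 (one-sample t-test, two-sided).
t = (x̄ − μ₀)/(s/√n) = (55 − 51.9)/(10.3/√9) = 0.9029
df = n − 1 = 8
Two-sided p-value ≈ 0.393
Since p ≈ 0.393 > α = 0.05, fail to reject H0; the data do not provide sufficient evidence against H0.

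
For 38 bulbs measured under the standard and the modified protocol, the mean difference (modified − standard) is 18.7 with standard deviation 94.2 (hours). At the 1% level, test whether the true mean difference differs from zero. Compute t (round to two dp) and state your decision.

t = 1.22; fail to reject H0

H0: μ_d = 0; H1: μ_d ≠ 0 (paired t-test on the differences, two-sided).
t = d̄/(s_d/√n) = 18.7/(94.2/√38) = 1.22
df = n − 1 = 37
Two-sided p-value ≈ 0.229
Since p ≈ 0.229 > α = 0.01, fail to reject H0; the data do not provide sufficient evidence against H0.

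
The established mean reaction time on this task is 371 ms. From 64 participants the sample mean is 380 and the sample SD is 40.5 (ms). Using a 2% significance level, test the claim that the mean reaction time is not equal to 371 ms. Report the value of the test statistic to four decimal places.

H0: μ = 371; H1: μ ≠ 371 (one-sample t-test, two-sided).
t = (x̄ − μ₀)/(s/√n) = (380 − 371)/(40.5/√64) = 1.7778
df = n − 1 = 63
Two-sided p-value ≈ 0.0803
Since p ≈ 0.0803 > α = 0.02, fail to reject H0; the evidence is not statistically significant.

1.7778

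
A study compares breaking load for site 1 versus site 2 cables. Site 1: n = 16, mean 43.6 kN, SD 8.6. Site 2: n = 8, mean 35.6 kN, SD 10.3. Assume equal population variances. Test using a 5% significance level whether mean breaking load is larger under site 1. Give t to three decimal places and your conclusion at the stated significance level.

Let group 1 = site 1, group 2 = site 2. H0: μ_1 = μ_2; H1: μ_1 > μ_2 (two-sample pooled-variance t-test, right-tailed).
s_p² = [(16−1)·8.6² + (8−1)·10.3²]/(16+8−2) = 84.1832
t = (43.6 − 35.6)/√[84.1832·(1/16 + 1/8)] = 2.014
df = n₁ + n₂ − 2 = 22
p-value = P(T ≥ 2.014) ≈ 0.028
Since p ≈ 0.028 < α = 0.05, reject H0; the data support H1.

t = 2.014; reject H0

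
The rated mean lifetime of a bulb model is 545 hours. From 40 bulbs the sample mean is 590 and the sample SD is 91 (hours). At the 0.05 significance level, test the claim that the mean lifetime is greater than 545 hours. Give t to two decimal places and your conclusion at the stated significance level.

H0: μ = 545; H1: μ > 545 (one-sample t-test, right-tailed).
t = (x̄ − μ₀)/(s/√n) = (590 − 545)/(91/√40) = 3.13
df = n − 1 = 39
p-value = P(T ≥ 3.13) ≈ 0.002
Since p ≈ 0.002 < α = 0.05, reject H0; the data support H1.

t = 3.13; reject H0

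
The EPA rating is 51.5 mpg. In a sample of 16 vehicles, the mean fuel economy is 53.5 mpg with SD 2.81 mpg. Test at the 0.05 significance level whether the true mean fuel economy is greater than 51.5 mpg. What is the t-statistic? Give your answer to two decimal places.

2.85

H0: μ = 51.5; H1: μ > 51.5 (one-sample t-test, right-tailed).
t = (x̄ − μ₀)/(s/√n) = (53.5 − 51.5)/(2.81/√16) = 2.85
df = n − 1 = 15
p-value = P(T ≥ 2.85) ≈ 0.006
Since p ≈ 0.006 < α = 0.05, reject H0; the data support H1.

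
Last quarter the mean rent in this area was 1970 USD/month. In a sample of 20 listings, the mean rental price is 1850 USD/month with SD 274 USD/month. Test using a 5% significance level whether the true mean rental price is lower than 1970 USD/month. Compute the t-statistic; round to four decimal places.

-1.9586

H0: μ = 1970; H1: μ < 1970 (one-sample t-test, left-tailed).
t = (x̄ − μ₀)/(s/√n) = (1850 − 1970)/(274/√20) = -1.9586
df = n − 1 = 19
p-value = P(T ≤ -1.9586) ≈ 0.033
Since p ≈ 0.033 < α = 0.05, reject H0; the evidence is statistically significant.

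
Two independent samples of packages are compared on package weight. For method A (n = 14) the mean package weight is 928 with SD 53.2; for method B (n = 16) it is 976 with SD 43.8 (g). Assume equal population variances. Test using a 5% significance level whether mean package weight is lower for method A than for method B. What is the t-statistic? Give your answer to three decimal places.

-2.710

Let group 1 = method A, group 2 = method B. H0: μ_1 = μ_2; H1: μ_1 < μ_2 (two-sample pooled-variance t-test, left-tailed).
s_p² = [(14−1)·53.2² + (16−1)·43.8²]/(14+16−2) = 2341.78
t = (928 − 976)/√[2341.78·(1/14 + 1/16)] = -2.710
df = n₁ + n₂ − 2 = 28
p-value = P(T ≤ -2.710) ≈ 0.0057
Since p ≈ 0.0057 < α = 0.05, reject H0; the data support H1.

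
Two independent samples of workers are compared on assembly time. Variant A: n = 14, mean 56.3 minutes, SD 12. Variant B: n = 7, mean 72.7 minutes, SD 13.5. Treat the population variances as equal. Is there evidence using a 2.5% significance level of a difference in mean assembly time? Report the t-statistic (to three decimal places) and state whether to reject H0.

Let group 1 = variant A, group 2 = variant B. H0: μ_1 = μ_2; H1: μ_1 ≠ μ_2 (two-sample pooled-variance t-test, two-sided).
s_p² = [(14−1)·12² + (7−1)·13.5²]/(14+7−2) = 156.079
t = (56.3 − 72.7)/√[156.079·(1/14 + 1/7)] = -2.836
df = n₁ + n₂ − 2 = 19
Two-sided p-value ≈ 0.011
Since p ≈ 0.011 < α = 0.025, reject H0; the evidence is statistically significant.

t = -2.836; reject H0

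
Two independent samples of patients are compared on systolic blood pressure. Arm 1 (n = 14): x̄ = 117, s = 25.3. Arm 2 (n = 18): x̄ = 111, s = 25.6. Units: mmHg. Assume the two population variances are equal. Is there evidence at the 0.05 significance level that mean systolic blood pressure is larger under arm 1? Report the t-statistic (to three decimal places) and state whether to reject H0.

Let group 1 = arm 1, group 2 = arm 2. H0: μ_1 = μ_2; H1: μ_1 > μ_2 (two-sample pooled-variance t-test, right-tailed).
s_p² = [(14−1)·25.3² + (18−1)·25.6²]/(14+18−2) = 648.743
t = (117 − 111)/√[648.743·(1/14 + 1/18)] = 0.661
df = n₁ + n₂ − 2 = 30
p-value = P(T ≥ 0.661) ≈ 0.257
Since p ≈ 0.257 > α = 0.05, fail to reject H0; the evidence is not statistically significant.

t = 0.661; fail to reject H0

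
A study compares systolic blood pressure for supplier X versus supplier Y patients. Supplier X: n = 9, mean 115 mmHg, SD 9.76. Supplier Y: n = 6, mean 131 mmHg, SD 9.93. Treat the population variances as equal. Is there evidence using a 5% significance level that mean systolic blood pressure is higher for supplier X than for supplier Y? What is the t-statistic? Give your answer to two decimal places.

-3.09

Let group 1 = supplier X, group 2 = supplier Y. H0: μ_1 = μ_2; H1: μ_1 > μ_2 (two-sample pooled-variance t-test, right-tailed).
s_p² = [(9−1)·9.76² + (6−1)·9.93²]/(9+6−2) = 96.545
t = (115 − 131)/√[96.545·(1/9 + 1/6)] = -3.09
df = n₁ + n₂ − 2 = 13
p-value = P(T ≥ -3.09) ≈ 0.9957
Since p ≈ 0.9957 > α = 0.05, fail to reject H0; the data do not provide sufficient evidence against H0.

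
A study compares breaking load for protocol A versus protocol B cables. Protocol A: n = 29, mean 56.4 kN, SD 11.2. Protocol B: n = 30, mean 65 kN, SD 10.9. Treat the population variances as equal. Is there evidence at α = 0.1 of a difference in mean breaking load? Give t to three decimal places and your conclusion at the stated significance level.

Let group 1 = protocol A, group 2 = protocol B. H0: μ_1 = μ_2; H1: μ_1 ≠ μ_2 (two-sample pooled-variance t-test, two-sided).
s_p² = [(29−1)·11.2² + (30−1)·10.9²]/(29+30−2) = 122.067
t = (56.4 − 65)/√[122.067·(1/29 + 1/30)] = -2.989
df = n₁ + n₂ − 2 = 57
Two-sided p-value ≈ 0.0041
Since p ≈ 0.0041 < α = 0.1, reject H0; the data support H1.

t = -2.989; reject H0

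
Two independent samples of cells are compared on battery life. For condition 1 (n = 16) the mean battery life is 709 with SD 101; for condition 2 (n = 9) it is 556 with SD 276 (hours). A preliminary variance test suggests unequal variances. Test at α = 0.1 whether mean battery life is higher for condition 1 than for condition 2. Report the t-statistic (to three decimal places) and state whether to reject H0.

Let group 1 = condition 1, group 2 = condition 2. H0: μ_1 = μ_2; H1: μ_1 > μ_2 (Welch's two-sample t-test, right-tailed).
t = (x̄_1 − x̄_2)/√(s_1²/n_1 + s_2²/n_2) = (709 − 556)/√(101²/16 + 276²/9) = 1.604
Welch–Satterthwaite df ≈ 9.22
p-value = P(T ≥ 1.604) ≈ 0.0712
Since p ≈ 0.0712 < α = 0.1, reject H0; the evidence is statistically significant.

t = 1.604; reject H0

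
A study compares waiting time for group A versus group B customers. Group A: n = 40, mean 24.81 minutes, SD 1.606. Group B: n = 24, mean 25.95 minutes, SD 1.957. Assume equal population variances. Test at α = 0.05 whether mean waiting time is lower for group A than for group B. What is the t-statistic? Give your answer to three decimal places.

-2.531

Let group 1 = group A, group 2 = group B. H0: μ_1 = μ_2; H1: μ_1 < μ_2 (two-sample pooled-variance t-test, left-tailed).
s_p² = [(40−1)·1.606² + (24−1)·1.957²]/(40+24−2) = 3.04317
t = (24.81 − 25.95)/√[3.04317·(1/40 + 1/24)] = -2.531
df = n₁ + n₂ − 2 = 62
p-value = P(T ≤ -2.531) ≈ 0.007
Since p ≈ 0.007 < α = 0.05, reject H0; the data support H1.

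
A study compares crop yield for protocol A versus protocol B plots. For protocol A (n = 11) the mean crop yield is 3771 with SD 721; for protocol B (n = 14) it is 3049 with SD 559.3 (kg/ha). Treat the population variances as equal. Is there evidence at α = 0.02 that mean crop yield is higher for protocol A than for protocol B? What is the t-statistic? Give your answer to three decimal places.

Let group 1 = protocol A, group 2 = protocol B. H0: μ_1 = μ_2; H1: μ_1 > μ_2 (two-sample pooled-variance t-test, right-tailed).
s_p² = [(11−1)·721² + (14−1)·559.3²]/(11+14−2) = 402827
t = (3771 − 3049)/√[402827·(1/11 + 1/14)] = 2.823
df = n₁ + n₂ − 2 = 23
p-value = P(T ≥ 2.823) ≈ 0.005
Since p ≈ 0.005 < α = 0.02, reject H0; the data support H1.

2.823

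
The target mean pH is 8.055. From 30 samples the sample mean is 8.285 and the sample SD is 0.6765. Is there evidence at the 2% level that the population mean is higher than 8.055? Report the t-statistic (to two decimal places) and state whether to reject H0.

H0: μ = 8.055; H1: μ > 8.055 (one-sample t-test, right-tailed).
t = (x̄ − μ₀)/(s/√n) = (8.285 − 8.055)/(0.6765/√30) = 1.86
df = n − 1 = 29
p-value = P(T ≥ 1.86) ≈ 0.0364
Since p ≈ 0.0364 > α = 0.02, fail to reject H0; the data do not provide sufficient evidence against H0.

t = 1.86; fail to reject H0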